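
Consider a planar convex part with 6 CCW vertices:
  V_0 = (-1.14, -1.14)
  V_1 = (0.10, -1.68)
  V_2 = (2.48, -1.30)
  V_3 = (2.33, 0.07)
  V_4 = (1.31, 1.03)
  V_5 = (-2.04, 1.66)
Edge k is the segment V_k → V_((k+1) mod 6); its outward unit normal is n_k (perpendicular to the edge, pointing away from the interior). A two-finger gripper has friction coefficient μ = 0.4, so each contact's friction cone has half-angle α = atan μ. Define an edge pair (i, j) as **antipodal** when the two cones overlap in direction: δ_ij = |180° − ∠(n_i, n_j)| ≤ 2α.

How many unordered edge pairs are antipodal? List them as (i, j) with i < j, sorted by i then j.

α = atan 0.4 = 21.80°;  2α = 43.60°
n_0 = (-0.3993, -0.9168)
n_1 = (+0.1577, -0.9875)
n_2 = (+0.9941, +0.1088)
n_3 = (+0.6854, +0.7282)
n_4 = (+0.1848, +0.9828)
n_5 = (-0.9520, -0.3060)
  (0,1): δ = 147.40°  ·
  (0,2): δ = 60.22°  ·
  (0,3): δ = 19.73°  ✓
  (0,4): δ = 12.88°  ✓
  (0,5): δ = 131.35°  ·
  (1,2): δ = 92.82°  ·
  (1,3): δ = 52.34°  ·
  (1,4): δ = 19.72°  ✓
  (1,5): δ = 98.75°  ·
  (2,3): δ = 139.51°  ·
  (2,4): δ = 106.90°  ·
  (2,5): δ = 11.57°  ✓
  (3,4): δ = 147.39°  ·
  (3,5): δ = 28.92°  ✓
  (4,5): δ = 61.53°  ·
antipodal pairs: 5

count = 5; pairs: (0,3), (0,4), (1,4), (2,5), (3,5)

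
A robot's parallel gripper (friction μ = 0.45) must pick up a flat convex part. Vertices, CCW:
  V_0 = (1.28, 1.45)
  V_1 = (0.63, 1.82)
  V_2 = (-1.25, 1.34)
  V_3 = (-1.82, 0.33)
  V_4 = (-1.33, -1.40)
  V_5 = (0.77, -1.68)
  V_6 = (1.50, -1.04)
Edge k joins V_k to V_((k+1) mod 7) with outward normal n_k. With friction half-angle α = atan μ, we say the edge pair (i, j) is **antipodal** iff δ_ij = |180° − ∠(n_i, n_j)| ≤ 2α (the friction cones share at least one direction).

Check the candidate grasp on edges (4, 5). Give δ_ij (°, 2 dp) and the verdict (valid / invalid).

δ = 131.16°, invalid

α = atan 0.45 = 24.23°;  2α = 48.46°
edge 4: e_4 = (+2.10, -0.28);  n_4 = (-0.1322, -0.9912)
edge 5: e_5 = (+0.73, +0.64);  n_5 = (+0.6592, -0.7519)
∠(n_4, n_5) = 48.84°
δ = |180° − 48.84°| = 131.16°
131.16° > 2α = 48.46°  →  invalid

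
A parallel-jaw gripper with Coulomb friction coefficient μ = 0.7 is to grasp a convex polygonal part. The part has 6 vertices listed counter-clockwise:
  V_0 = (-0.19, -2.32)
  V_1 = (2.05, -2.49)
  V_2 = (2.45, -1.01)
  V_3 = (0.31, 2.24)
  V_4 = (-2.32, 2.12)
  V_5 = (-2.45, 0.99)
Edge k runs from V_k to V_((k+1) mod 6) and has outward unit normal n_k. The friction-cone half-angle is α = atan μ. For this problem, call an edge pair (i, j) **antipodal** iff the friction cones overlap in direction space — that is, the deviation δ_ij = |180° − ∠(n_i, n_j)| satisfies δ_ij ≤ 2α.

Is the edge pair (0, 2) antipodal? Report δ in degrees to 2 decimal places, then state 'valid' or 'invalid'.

α = atan 0.7 = 34.99°;  2α = 69.98°
edge 0: e_0 = (+2.24, -0.17);  n_0 = (-0.0757, -0.9971)
edge 2: e_2 = (-2.14, +3.25);  n_2 = (+0.8352, +0.5499)
∠(n_0, n_2) = 127.70°
δ = |180° − 127.70°| = 52.30°
52.30° ≤ 2α = 69.98°  →  valid

δ = 52.30°, valid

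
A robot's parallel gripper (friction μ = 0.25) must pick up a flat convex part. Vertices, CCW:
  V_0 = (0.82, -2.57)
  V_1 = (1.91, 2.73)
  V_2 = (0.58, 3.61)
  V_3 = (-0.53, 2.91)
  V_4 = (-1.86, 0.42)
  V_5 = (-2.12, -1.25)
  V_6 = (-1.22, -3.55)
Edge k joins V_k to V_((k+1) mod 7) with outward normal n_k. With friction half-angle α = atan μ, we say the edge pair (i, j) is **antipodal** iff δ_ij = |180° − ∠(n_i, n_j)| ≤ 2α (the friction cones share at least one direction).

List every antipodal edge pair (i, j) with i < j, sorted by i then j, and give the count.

α = atan 0.25 = 14.04°;  2α = 28.07°
n_0 = (+0.9795, -0.2014)
n_1 = (+0.5518, +0.8340)
n_2 = (-0.5334, +0.8459)
n_3 = (-0.8821, +0.4711)
n_4 = (-0.9881, +0.1538)
n_5 = (-0.9312, -0.3644)
n_6 = (+0.4330, -0.9014)
  (0,1): δ = 111.87°  ·
  (0,2): δ = 46.14°  ·
  (0,3): δ = 16.49°  ✓
  (0,4): δ = 2.77°  ✓
  (0,5): δ = 32.99°  ·
  (0,6): δ = 127.28°  ·
  (1,2): δ = 114.27°  ·
  (1,3): δ = 84.62°  ·
  (1,4): δ = 65.36°  ·
  (1,5): δ = 35.14°  ·
  (1,6): δ = 59.15°  ·
  (2,3): δ = 150.35°  ·
  (2,4): δ = 131.09°  ·
  (2,5): δ = 100.87°  ·
  (2,6): δ = 6.58°  ✓
  (3,4): δ = 160.74°  ·
  (3,5): δ = 130.52°  ·
  (3,6): δ = 36.23°  ·
  (4,5): δ = 149.78°  ·
  (4,6): δ = 55.49°  ·
  (5,6): δ = 85.71°  ·
antipodal pairs: 3

count = 3; pairs: (0,3), (0,4), (2,6)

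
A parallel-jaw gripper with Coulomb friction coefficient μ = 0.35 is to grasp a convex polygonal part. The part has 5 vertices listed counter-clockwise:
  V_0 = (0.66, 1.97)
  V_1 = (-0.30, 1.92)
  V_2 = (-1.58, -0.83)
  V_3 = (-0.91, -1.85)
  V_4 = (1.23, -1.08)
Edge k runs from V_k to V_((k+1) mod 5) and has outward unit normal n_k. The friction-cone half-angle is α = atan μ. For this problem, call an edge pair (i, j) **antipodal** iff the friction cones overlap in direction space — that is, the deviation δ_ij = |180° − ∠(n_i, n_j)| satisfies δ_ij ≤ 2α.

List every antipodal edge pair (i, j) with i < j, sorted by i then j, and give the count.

α = atan 0.35 = 19.29°;  2α = 38.58°
n_0 = (-0.0520, +0.9986)
n_1 = (-0.9066, +0.4220)
n_2 = (-0.8358, -0.5490)
n_3 = (+0.3386, -0.9409)
n_4 = (+0.9830, +0.1837)
  (0,1): δ = 117.94°  ·
  (0,2): δ = 59.68°  ·
  (0,3): δ = 16.81°  ✓
  (0,4): δ = 97.60°  ·
  (1,2): δ = 121.74°  ·
  (1,3): δ = 45.25°  ·
  (1,4): δ = 35.55°  ✓
  (2,3): δ = 103.51°  ·
  (2,4): δ = 22.71°  ✓
  (3,4): δ = 99.20°  ·
antipodal pairs: 3

count = 3; pairs: (0,3), (1,4), (2,4)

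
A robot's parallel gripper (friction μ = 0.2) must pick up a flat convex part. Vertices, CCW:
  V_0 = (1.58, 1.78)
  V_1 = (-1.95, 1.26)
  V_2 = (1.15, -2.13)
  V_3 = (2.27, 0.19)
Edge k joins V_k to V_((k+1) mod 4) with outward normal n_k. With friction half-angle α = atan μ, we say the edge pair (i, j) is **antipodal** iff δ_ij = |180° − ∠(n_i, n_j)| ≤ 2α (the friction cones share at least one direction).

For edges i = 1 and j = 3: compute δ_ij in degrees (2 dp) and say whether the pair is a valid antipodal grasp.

α = atan 0.2 = 11.31°;  2α = 22.62°
edge 1: e_1 = (+3.10, -3.39);  n_1 = (-0.7380, -0.6748)
edge 3: e_3 = (-0.69, +1.59);  n_3 = (+0.9173, +0.3981)
∠(n_1, n_3) = 161.02°
δ = |180° − 161.02°| = 18.98°
18.98° ≤ 2α = 22.62°  →  valid

δ = 18.98°, valid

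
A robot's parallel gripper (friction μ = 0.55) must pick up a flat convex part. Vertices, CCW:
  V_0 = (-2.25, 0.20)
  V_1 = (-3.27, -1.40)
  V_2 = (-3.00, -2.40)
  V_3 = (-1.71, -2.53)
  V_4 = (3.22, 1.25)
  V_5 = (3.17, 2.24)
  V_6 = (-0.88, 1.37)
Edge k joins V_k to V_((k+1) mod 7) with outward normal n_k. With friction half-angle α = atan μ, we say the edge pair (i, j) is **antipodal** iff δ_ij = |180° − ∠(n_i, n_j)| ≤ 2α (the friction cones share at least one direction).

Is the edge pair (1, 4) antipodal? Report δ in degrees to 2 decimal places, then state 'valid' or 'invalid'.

α = atan 0.55 = 28.81°;  2α = 57.62°
edge 1: e_1 = (+0.27, -1.00);  n_1 = (-0.9654, -0.2607)
edge 4: e_4 = (-0.05, +0.99);  n_4 = (+0.9987, +0.0504)
∠(n_1, n_4) = 167.78°
δ = |180° − 167.78°| = 12.22°
12.22° ≤ 2α = 57.62°  →  valid

δ = 12.22°, valid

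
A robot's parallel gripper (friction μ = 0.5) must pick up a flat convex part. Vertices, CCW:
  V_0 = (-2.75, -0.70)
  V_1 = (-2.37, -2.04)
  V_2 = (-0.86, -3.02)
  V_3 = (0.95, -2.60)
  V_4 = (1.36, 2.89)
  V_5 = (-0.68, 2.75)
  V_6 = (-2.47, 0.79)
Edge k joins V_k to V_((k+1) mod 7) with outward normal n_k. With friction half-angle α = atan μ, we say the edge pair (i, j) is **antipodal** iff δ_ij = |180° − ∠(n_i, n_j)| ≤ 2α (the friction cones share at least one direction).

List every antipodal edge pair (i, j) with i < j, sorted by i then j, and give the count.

count = 6; pairs: (0,3), (1,4), (2,4), (2,5), (3,5), (3,6)

α = atan 0.5 = 26.57°;  2α = 53.13°
n_0 = (-0.9621, -0.2728)
n_1 = (-0.5444, -0.8388)
n_2 = (+0.2260, -0.9741)
n_3 = (+0.9972, -0.0745)
n_4 = (-0.0685, +0.9977)
n_5 = (-0.7384, +0.6744)
n_6 = (-0.9828, +0.1847)
  (0,1): δ = 138.82°  ·
  (0,2): δ = 92.77°  ·
  (0,3): δ = 20.10°  ✓
  (0,4): δ = 78.09°  ·
  (0,5): δ = 121.76°  ·
  (0,6): δ = 153.52°  ·
  (1,2): δ = 133.95°  ·
  (1,3): δ = 61.29°  ·
  (1,4): δ = 36.91°  ✓
  (1,5): δ = 80.58°  ·
  (1,6): δ = 112.34°  ·
  (2,3): δ = 107.33°  ·
  (2,4): δ = 9.14°  ✓
  (2,5): δ = 34.53°  ✓
  (2,6): δ = 66.29°  ·
  (3,4): δ = 81.80°  ·
  (3,5): δ = 38.13°  ✓
  (3,6): δ = 6.37°  ✓
  (4,5): δ = 136.33°  ·
  (4,6): δ = 104.57°  ·
  (5,6): δ = 148.24°  ·
antipodal pairs: 6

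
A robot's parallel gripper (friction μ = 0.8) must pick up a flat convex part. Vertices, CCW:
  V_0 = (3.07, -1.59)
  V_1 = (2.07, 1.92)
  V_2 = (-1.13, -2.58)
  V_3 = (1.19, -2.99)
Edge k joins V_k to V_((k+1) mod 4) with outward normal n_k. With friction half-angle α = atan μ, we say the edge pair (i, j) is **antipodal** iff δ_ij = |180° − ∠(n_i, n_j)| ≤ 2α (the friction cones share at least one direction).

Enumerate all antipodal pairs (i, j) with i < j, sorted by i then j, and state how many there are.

count = 4; pairs: (0,1), (0,2), (1,2), (1,3)

α = atan 0.8 = 38.66°;  2α = 77.32°
n_0 = (+0.9617, +0.2740)
n_1 = (-0.8150, +0.5795)
n_2 = (-0.1740, -0.9847)
n_3 = (+0.5973, -0.8020)
  (0,1): δ = 51.32°  ✓
  (0,2): δ = 64.08°  ✓
  (0,3): δ = 110.77°  ·
  (1,2): δ = 64.61°  ✓
  (1,3): δ = 17.91°  ✓
  (2,3): δ = 133.30°  ·
antipodal pairs: 4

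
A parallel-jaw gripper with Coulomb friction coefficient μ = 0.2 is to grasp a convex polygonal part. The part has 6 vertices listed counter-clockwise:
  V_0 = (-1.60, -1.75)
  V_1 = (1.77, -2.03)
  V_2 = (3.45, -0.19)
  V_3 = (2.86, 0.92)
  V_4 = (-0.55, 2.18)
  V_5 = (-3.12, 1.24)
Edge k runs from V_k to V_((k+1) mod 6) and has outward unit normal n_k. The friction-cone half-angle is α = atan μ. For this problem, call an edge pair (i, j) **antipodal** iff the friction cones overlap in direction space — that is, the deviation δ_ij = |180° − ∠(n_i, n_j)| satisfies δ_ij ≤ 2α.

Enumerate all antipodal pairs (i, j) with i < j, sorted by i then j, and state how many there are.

α = atan 0.2 = 11.31°;  2α = 22.62°
n_0 = (-0.0828, -0.9966)
n_1 = (+0.7385, -0.6743)
n_2 = (+0.8830, +0.4693)
n_3 = (+0.3466, +0.9380)
n_4 = (-0.3435, +0.9392)
n_5 = (-0.8914, -0.4532)
  (0,1): δ = 127.65°  ·
  (0,2): δ = 57.26°  ·
  (0,3): δ = 15.53°  ✓
  (0,4): δ = 24.84°  ·
  (0,5): δ = 121.70°  ·
  (1,2): δ = 109.61°  ·
  (1,3): δ = 67.88°  ·
  (1,4): δ = 27.51°  ·
  (1,5): δ = 69.34°  ·
  (2,3): δ = 138.27°  ·
  (2,4): δ = 97.90°  ·
  (2,5): δ = 1.05°  ✓
  (3,4): δ = 139.63°  ·
  (3,5): δ = 42.77°  ·
  (4,5): δ = 83.14°  ·
antipodal pairs: 2

count = 2; pairs: (0,3), (2,5)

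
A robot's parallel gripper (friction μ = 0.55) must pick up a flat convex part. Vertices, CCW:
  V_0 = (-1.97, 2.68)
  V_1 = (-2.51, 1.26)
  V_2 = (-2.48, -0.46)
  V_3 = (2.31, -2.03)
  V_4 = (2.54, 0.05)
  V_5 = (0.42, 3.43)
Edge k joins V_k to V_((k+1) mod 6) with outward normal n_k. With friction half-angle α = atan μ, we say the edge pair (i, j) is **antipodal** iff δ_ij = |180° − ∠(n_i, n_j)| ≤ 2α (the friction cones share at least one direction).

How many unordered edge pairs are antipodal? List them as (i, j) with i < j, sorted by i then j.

α = atan 0.55 = 28.81°;  2α = 57.62°
n_0 = (-0.9347, +0.3554)
n_1 = (-0.9998, -0.0174)
n_2 = (-0.3115, -0.9503)
n_3 = (+0.9939, -0.1099)
n_4 = (+0.8472, +0.5314)
n_5 = (-0.2994, +0.9541)
  (0,1): δ = 158.18°  ·
  (0,2): δ = 87.33°  ·
  (0,3): δ = 14.51°  ✓
  (0,4): δ = 52.92°  ✓
  (0,5): δ = 128.24°  ·
  (1,2): δ = 109.15°  ·
  (1,3): δ = 7.31°  ✓
  (1,4): δ = 31.10°  ✓
  (1,5): δ = 106.42°  ·
  (2,3): δ = 78.16°  ·
  (2,4): δ = 39.76°  ✓
  (2,5): δ = 35.57°  ✓
  (3,4): δ = 141.59°  ·
  (3,5): δ = 66.27°  ·
  (4,5): δ = 104.67°  ·
antipodal pairs: 6

count = 6; pairs: (0,3), (0,4), (1,3), (1,4), (2,4), (2,5)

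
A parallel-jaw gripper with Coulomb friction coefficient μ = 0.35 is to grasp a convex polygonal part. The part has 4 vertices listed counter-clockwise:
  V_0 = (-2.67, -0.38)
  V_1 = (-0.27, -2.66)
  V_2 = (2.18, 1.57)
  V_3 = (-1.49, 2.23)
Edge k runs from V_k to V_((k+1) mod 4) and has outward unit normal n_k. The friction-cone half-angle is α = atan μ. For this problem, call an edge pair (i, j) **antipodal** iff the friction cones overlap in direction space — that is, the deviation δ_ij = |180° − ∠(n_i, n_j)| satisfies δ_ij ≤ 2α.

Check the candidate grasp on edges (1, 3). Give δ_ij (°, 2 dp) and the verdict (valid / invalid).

δ = 5.75°, valid

α = atan 0.35 = 19.29°;  2α = 38.58°
edge 1: e_1 = (+2.45, +4.23);  n_1 = (+0.8653, -0.5012)
edge 3: e_3 = (-1.18, -2.61);  n_3 = (-0.9112, +0.4120)
∠(n_1, n_3) = 174.25°
δ = |180° − 174.25°| = 5.75°
5.75° ≤ 2α = 38.58°  →  valid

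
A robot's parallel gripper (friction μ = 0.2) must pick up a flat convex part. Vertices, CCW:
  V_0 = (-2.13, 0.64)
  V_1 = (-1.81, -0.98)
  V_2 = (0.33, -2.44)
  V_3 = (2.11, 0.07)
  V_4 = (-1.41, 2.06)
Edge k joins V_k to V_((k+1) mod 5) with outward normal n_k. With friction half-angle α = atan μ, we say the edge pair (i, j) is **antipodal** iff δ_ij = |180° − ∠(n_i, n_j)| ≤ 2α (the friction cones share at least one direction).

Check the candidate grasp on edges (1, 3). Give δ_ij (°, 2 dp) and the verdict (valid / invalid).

δ = 4.82°, valid

α = atan 0.2 = 11.31°;  2α = 22.62°
edge 1: e_1 = (+2.14, -1.46);  n_1 = (-0.5636, -0.8261)
edge 3: e_3 = (-3.52, +1.99);  n_3 = (+0.4921, +0.8705)
∠(n_1, n_3) = 175.18°
δ = |180° − 175.18°| = 4.82°
4.82° ≤ 2α = 22.62°  →  valid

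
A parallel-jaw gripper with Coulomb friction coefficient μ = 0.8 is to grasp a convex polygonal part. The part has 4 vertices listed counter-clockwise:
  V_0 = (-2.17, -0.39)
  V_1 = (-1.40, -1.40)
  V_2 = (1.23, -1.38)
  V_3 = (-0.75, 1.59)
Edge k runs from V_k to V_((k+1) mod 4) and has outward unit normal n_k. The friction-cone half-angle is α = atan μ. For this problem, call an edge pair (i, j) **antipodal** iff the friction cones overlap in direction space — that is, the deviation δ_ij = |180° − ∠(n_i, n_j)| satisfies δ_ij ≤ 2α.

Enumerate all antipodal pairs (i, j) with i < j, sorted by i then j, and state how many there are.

count = 4; pairs: (0,2), (1,2), (1,3), (2,3)

α = atan 0.8 = 38.66°;  2α = 77.32°
n_0 = (-0.7953, -0.6063)
n_1 = (+0.0076, -1.0000)
n_2 = (+0.8321, +0.5547)
n_3 = (-0.8126, +0.5828)
  (0,1): δ = 126.89°  ·
  (0,2): δ = 3.63°  ✓
  (0,3): δ = 107.03°  ·
  (1,2): δ = 56.75°  ✓
  (1,3): δ = 53.92°  ✓
  (2,3): δ = 69.34°  ✓
antipodal pairs: 4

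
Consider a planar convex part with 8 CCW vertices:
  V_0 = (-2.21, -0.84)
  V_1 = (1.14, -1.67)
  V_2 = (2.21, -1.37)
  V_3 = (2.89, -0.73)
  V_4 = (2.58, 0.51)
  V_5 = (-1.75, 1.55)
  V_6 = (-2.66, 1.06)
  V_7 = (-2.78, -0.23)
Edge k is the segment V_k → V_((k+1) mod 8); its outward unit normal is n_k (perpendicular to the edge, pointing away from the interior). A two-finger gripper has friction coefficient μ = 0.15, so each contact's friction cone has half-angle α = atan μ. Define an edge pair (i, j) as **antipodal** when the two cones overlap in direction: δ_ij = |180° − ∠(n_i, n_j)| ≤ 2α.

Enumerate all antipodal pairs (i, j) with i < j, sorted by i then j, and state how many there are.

count = 3; pairs: (0,4), (1,5), (2,5)

α = atan 0.15 = 8.53°;  2α = 17.06°
n_0 = (-0.2405, -0.9707)
n_1 = (+0.2700, -0.9629)
n_2 = (+0.6854, -0.7282)
n_3 = (+0.9701, +0.2425)
n_4 = (+0.2335, +0.9723)
n_5 = (-0.4741, +0.8805)
n_6 = (-0.9957, +0.0926)
n_7 = (-0.7307, -0.6827)
  (0,1): δ = 150.42°  ·
  (0,2): δ = 122.82°  ·
  (0,3): δ = 62.05°  ·
  (0,4): δ = 0.41°  ✓
  (0,5): δ = 42.22°  ·
  (0,6): δ = 98.60°  ·
  (0,7): δ = 146.97°  ·
  (1,2): δ = 152.40°  ·
  (1,3): δ = 91.63°  ·
  (1,4): δ = 29.17°  ·
  (1,5): δ = 12.64°  ✓
  (1,6): δ = 69.02°  ·
  (1,7): δ = 117.40°  ·
  (2,3): δ = 119.23°  ·
  (2,4): δ = 56.77°  ·
  (2,5): δ = 14.96°  ✓
  (2,6): δ = 41.42°  ·
  (2,7): δ = 89.79°  ·
  (3,4): δ = 117.54°  ·
  (3,5): δ = 75.74°  ·
  (3,6): δ = 19.35°  ·
  (3,7): δ = 29.02°  ·
  (4,5): δ = 138.19°  ·
  (4,6): δ = 81.81°  ·
  (4,7): δ = 33.44°  ·
  (5,6): δ = 123.62°  ·
  (5,7): δ = 75.24°  ·
  (6,7): δ = 131.63°  ·
antipodal pairs: 3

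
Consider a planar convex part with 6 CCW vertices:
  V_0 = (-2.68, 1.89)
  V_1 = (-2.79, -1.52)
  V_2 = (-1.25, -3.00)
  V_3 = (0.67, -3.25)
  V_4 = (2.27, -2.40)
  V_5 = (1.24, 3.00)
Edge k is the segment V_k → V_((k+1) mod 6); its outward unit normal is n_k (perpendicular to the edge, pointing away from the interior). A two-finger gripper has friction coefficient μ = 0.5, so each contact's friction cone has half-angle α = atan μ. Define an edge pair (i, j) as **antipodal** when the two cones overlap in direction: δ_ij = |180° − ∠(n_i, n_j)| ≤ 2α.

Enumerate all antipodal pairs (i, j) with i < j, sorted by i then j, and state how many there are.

count = 4; pairs: (0,4), (1,4), (2,5), (3,5)

α = atan 0.5 = 26.57°;  2α = 53.13°
n_0 = (-0.9995, +0.0322)
n_1 = (-0.6929, -0.7210)
n_2 = (-0.1291, -0.9916)
n_3 = (+0.4692, -0.8831)
n_4 = (+0.9823, +0.1874)
n_5 = (-0.2725, +0.9622)
  (0,1): δ = 132.01°  ·
  (0,2): δ = 95.57°  ·
  (0,3): δ = 60.17°  ·
  (0,4): δ = 12.65°  ✓
  (0,5): δ = 107.66°  ·
  (1,2): δ = 143.56°  ·
  (1,3): δ = 108.16°  ·
  (1,4): δ = 35.34°  ✓
  (1,5): δ = 59.67°  ·
  (2,3): δ = 144.60°  ·
  (2,4): δ = 71.78°  ·
  (2,5): δ = 23.23°  ✓
  (3,4): δ = 107.18°  ·
  (3,5): δ = 12.17°  ✓
  (4,5): δ = 84.99°  ·
antipodal pairs: 4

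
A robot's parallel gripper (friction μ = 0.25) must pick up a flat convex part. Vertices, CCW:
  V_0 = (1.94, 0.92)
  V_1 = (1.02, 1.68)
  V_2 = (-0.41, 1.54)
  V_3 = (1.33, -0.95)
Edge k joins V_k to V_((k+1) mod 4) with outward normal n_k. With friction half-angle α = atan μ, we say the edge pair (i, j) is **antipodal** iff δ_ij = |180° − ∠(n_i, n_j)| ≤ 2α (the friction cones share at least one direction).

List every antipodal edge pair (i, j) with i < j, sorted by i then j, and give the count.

count = 1; pairs: (0,2)

α = atan 0.25 = 14.04°;  2α = 28.07°
n_0 = (+0.6369, +0.7710)
n_1 = (-0.0974, +0.9952)
n_2 = (-0.8197, -0.5728)
n_3 = (+0.9507, -0.3101)
  (0,1): δ = 134.85°  ·
  (0,2): δ = 15.49°  ✓
  (0,3): δ = 111.49°  ·
  (1,2): δ = 60.65°  ·
  (1,3): δ = 66.34°  ·
  (2,3): δ = 53.01°  ·
antipodal pairs: 1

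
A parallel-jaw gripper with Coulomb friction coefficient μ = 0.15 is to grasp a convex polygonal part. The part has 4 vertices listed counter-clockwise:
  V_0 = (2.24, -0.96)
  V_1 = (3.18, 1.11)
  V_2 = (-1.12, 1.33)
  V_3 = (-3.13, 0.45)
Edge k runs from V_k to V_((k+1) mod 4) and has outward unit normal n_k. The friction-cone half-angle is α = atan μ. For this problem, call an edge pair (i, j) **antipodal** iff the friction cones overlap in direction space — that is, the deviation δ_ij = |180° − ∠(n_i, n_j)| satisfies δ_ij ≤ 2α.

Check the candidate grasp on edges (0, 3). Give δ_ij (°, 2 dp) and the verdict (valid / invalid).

δ = 99.71°, invalid

α = atan 0.15 = 8.53°;  2α = 17.06°
edge 0: e_0 = (+0.94, +2.07);  n_0 = (+0.9105, -0.4135)
edge 3: e_3 = (+5.37, -1.41);  n_3 = (-0.2540, -0.9672)
∠(n_0, n_3) = 80.29°
δ = |180° − 80.29°| = 99.71°
99.71° > 2α = 17.06°  →  invalid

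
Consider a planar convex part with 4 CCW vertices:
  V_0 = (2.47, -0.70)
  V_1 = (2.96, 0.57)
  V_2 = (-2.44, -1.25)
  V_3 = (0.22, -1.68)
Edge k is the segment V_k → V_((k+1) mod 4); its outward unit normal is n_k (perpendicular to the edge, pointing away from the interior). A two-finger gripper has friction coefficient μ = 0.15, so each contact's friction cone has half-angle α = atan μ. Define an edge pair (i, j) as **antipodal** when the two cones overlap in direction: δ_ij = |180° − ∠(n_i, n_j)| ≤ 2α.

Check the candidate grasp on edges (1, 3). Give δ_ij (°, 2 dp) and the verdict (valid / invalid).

δ = 4.91°, valid

α = atan 0.15 = 8.53°;  2α = 17.06°
edge 1: e_1 = (-5.40, -1.82);  n_1 = (-0.3194, +0.9476)
edge 3: e_3 = (+2.25, +0.98);  n_3 = (+0.3993, -0.9168)
∠(n_1, n_3) = 175.09°
δ = |180° − 175.09°| = 4.91°
4.91° ≤ 2α = 17.06°  →  valid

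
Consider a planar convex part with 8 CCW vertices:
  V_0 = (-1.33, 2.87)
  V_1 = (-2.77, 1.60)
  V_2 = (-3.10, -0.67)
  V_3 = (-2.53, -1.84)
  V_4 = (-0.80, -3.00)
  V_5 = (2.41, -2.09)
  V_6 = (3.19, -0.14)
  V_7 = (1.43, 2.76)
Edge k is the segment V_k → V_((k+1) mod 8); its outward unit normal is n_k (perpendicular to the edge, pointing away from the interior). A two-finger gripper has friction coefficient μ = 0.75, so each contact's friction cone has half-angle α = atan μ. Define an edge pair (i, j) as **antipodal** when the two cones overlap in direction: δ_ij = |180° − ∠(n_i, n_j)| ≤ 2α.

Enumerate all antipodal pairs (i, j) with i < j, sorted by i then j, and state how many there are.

count = 12; pairs: (0,4), (0,5), (1,4), (1,5), (1,6), (2,5), (2,6), (2,7), (3,6), (3,7), (4,7), (5,7)

α = atan 0.75 = 36.87°;  2α = 73.74°
n_0 = (-0.6614, +0.7500)
n_1 = (-0.9896, +0.1439)
n_2 = (-0.8990, -0.4380)
n_3 = (-0.5569, -0.8306)
n_4 = (+0.2727, -0.9621)
n_5 = (+0.9285, -0.3714)
n_6 = (+0.8549, +0.5188)
n_7 = (+0.0398, +0.9992)
  (0,1): δ = 139.68°  ·
  (0,2): δ = 105.44°  ·
  (0,3): δ = 75.25°  ·
  (0,4): δ = 25.58°  ✓
  (0,5): δ = 26.79°  ✓
  (0,6): δ = 79.84°  ·
  (0,7): δ = 136.31°  ·
  (1,2): δ = 145.75°  ·
  (1,3): δ = 115.57°  ·
  (1,4): δ = 65.90°  ✓
  (1,5): δ = 13.53°  ✓
  (1,6): δ = 39.52°  ✓
  (1,7): δ = 95.99°  ·
  (2,3): δ = 149.82°  ·
  (2,4): δ = 100.15°  ·
  (2,5): δ = 47.78°  ✓
  (2,6): δ = 5.28°  ✓
  (2,7): δ = 61.74°  ✓
  (3,4): δ = 130.33°  ·
  (3,5): δ = 77.96°  ·
  (3,6): δ = 24.90°  ✓
  (3,7): δ = 31.56°  ✓
  (4,5): δ = 127.63°  ·
  (4,6): δ = 74.57°  ·
  (4,7): δ = 18.11°  ✓
  (5,6): δ = 126.95°  ·
  (5,7): δ = 70.48°  ✓
  (6,7): δ = 123.54°  ·
antipodal pairs: 12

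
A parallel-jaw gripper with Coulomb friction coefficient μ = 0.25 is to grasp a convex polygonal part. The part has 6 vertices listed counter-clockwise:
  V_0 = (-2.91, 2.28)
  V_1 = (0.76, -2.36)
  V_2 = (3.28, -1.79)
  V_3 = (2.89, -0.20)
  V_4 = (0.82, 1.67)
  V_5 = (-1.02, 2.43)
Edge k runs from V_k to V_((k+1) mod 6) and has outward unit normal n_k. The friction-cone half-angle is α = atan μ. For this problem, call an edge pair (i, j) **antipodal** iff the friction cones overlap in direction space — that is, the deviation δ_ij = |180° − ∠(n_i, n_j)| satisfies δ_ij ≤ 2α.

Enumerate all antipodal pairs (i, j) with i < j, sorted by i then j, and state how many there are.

count = 3; pairs: (0,2), (0,3), (1,5)

α = atan 0.25 = 14.04°;  2α = 28.07°
n_0 = (-0.7843, -0.6204)
n_1 = (+0.2206, -0.9754)
n_2 = (+0.9712, +0.2382)
n_3 = (+0.6703, +0.7420)
n_4 = (+0.3818, +0.9243)
n_5 = (-0.0791, +0.9969)
  (0,1): δ = 115.60°  ·
  (0,2): δ = 24.56°  ✓
  (0,3): δ = 9.56°  ✓
  (0,4): δ = 29.22°  ·
  (0,5): δ = 56.20°  ·
  (1,2): δ = 88.96°  ·
  (1,3): δ = 54.84°  ·
  (1,4): δ = 35.19°  ·
  (1,5): δ = 8.21°  ✓
  (2,3): δ = 145.88°  ·
  (2,4): δ = 126.22°  ·
  (2,5): δ = 99.24°  ·
  (3,4): δ = 160.35°  ·
  (3,5): δ = 133.37°  ·
  (4,5): δ = 153.02°  ·
antipodal pairs: 3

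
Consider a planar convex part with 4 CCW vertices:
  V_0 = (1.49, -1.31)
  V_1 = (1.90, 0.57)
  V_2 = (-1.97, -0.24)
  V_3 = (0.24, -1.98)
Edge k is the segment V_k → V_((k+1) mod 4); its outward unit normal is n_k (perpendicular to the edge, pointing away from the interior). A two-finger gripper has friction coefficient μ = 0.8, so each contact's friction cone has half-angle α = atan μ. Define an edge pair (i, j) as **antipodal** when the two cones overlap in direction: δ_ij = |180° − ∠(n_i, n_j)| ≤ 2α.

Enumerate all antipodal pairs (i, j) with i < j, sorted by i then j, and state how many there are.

count = 4; pairs: (0,1), (0,2), (1,2), (1,3)

α = atan 0.8 = 38.66°;  2α = 77.32°
n_0 = (+0.9770, -0.2131)
n_1 = (-0.2049, +0.9788)
n_2 = (-0.6186, -0.7857)
n_3 = (+0.4724, -0.8814)
  (0,1): δ = 65.88°  ✓
  (0,2): δ = 64.09°  ✓
  (0,3): δ = 130.49°  ·
  (1,2): δ = 50.04°  ✓
  (1,3): δ = 16.37°  ✓
  (2,3): δ = 113.59°  ·
antipodal pairs: 4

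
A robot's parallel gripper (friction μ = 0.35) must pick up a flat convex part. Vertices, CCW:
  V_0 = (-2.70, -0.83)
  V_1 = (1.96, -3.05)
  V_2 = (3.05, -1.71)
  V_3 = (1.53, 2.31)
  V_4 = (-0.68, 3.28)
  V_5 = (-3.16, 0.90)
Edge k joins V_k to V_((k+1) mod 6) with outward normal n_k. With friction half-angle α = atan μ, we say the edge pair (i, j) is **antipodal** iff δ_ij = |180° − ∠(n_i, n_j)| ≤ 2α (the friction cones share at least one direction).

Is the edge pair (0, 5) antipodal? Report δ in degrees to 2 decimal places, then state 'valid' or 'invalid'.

α = atan 0.35 = 19.29°;  2α = 38.58°
edge 0: e_0 = (+4.66, -2.22);  n_0 = (-0.4301, -0.9028)
edge 5: e_5 = (+0.46, -1.73);  n_5 = (-0.9664, -0.2570)
∠(n_0, n_5) = 49.64°
δ = |180° − 49.64°| = 130.36°
130.36° > 2α = 38.58°  →  invalid

δ = 130.36°, invalid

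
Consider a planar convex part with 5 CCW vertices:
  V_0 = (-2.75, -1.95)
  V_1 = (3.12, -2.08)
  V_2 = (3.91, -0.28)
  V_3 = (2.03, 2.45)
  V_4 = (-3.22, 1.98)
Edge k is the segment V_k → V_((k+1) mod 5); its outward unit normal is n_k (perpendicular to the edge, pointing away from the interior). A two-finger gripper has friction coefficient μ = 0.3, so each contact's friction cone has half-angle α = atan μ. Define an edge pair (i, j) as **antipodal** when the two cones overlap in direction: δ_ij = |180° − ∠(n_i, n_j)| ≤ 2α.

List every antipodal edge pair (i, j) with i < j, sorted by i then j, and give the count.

count = 3; pairs: (0,3), (1,4), (2,4)

α = atan 0.3 = 16.70°;  2α = 33.40°
n_0 = (-0.0221, -0.9998)
n_1 = (+0.9157, -0.4019)
n_2 = (+0.8236, +0.5672)
n_3 = (-0.0892, +0.9960)
n_4 = (-0.9929, -0.1187)
  (0,1): δ = 112.43°  ·
  (0,2): δ = 54.18°  ·
  (0,3): δ = 6.38°  ✓
  (0,4): δ = 98.09°  ·
  (1,2): δ = 121.75°  ·
  (1,3): δ = 61.19°  ·
  (1,4): δ = 30.52°  ✓
  (2,3): δ = 119.44°  ·
  (2,4): δ = 27.73°  ✓
  (3,4): δ = 88.30°  ·
antipodal pairs: 3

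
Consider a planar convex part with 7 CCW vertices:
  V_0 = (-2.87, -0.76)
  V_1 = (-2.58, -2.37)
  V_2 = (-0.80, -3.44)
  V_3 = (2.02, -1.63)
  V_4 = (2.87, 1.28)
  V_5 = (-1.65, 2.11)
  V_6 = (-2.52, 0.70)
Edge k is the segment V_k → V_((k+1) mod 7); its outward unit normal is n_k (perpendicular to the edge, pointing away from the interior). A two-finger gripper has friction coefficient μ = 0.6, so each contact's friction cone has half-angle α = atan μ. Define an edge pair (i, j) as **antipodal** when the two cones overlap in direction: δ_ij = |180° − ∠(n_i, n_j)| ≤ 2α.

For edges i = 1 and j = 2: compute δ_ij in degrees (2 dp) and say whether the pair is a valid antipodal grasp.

α = atan 0.6 = 30.96°;  2α = 61.93°
edge 1: e_1 = (+1.78, -1.07);  n_1 = (-0.5152, -0.8571)
edge 2: e_2 = (+2.82, +1.81);  n_2 = (+0.5402, -0.8416)
∠(n_1, n_2) = 63.71°
δ = |180° − 63.71°| = 116.29°
116.29° > 2α = 61.93°  →  invalid

δ = 116.29°, invalid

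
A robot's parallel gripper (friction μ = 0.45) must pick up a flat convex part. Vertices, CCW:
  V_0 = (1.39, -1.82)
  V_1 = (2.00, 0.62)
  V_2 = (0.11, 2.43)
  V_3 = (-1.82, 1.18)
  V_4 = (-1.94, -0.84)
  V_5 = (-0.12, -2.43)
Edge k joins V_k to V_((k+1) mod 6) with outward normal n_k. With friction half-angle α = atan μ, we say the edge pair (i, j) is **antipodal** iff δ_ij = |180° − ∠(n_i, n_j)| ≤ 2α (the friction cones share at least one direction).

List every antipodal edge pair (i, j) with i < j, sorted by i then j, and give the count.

count = 4; pairs: (0,2), (0,3), (1,4), (2,5)

α = atan 0.45 = 24.23°;  2α = 48.46°
n_0 = (+0.9701, -0.2425)
n_1 = (+0.6917, +0.7222)
n_2 = (-0.5436, +0.8393)
n_3 = (-0.9982, +0.0593)
n_4 = (-0.6579, -0.7531)
n_5 = (+0.3746, -0.9272)
  (0,1): δ = 119.73°  ·
  (0,2): δ = 43.03°  ✓
  (0,3): δ = 10.64°  ✓
  (0,4): δ = 62.89°  ·
  (0,5): δ = 126.03°  ·
  (1,2): δ = 103.31°  ·
  (1,3): δ = 49.64°  ·
  (1,4): δ = 2.62°  ✓
  (1,5): δ = 65.76°  ·
  (2,3): δ = 126.33°  ·
  (2,4): δ = 74.07°  ·
  (2,5): δ = 10.93°  ✓
  (3,4): δ = 127.74°  ·
  (3,5): δ = 64.60°  ·
  (4,5): δ = 116.86°  ·
antipodal pairs: 4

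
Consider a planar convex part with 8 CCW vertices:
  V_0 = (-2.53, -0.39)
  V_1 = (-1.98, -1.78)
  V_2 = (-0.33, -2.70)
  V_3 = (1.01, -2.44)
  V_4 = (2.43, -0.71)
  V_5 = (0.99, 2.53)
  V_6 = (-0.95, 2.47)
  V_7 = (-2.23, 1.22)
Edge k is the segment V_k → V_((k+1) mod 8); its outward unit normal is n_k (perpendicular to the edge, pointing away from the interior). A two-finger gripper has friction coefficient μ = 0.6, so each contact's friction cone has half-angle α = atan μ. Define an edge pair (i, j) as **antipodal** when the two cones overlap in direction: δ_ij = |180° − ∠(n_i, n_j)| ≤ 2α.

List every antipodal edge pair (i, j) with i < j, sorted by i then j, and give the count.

α = atan 0.6 = 30.96°;  2α = 61.93°
n_0 = (-0.9299, -0.3679)
n_1 = (-0.4870, -0.8734)
n_2 = (+0.1905, -0.9817)
n_3 = (+0.7730, -0.6345)
n_4 = (+0.9138, +0.4061)
n_5 = (-0.0309, +0.9995)
n_6 = (-0.6987, +0.7154)
n_7 = (-0.9831, +0.1832)
  (0,1): δ = 140.73°  ·
  (0,2): δ = 100.61°  ·
  (0,3): δ = 60.97°  ✓
  (0,4): δ = 2.37°  ✓
  (0,5): δ = 70.18°  ·
  (0,6): δ = 112.73°  ·
  (0,7): δ = 147.86°  ·
  (1,2): δ = 139.88°  ·
  (1,3): δ = 100.24°  ·
  (1,4): δ = 36.89°  ✓
  (1,5): δ = 30.91°  ✓
  (1,6): δ = 73.46°  ·
  (1,7): δ = 108.59°  ·
  (2,3): δ = 140.36°  ·
  (2,4): δ = 77.02°  ·
  (2,5): δ = 9.21°  ✓
  (2,6): δ = 33.34°  ✓
  (2,7): δ = 68.46°  ·
  (3,4): δ = 116.66°  ·
  (3,5): δ = 48.85°  ✓
  (3,6): δ = 6.30°  ✓
  (3,7): δ = 28.82°  ✓
  (4,5): δ = 112.19°  ·
  (4,6): δ = 69.64°  ·
  (4,7): δ = 34.52°  ✓
  (5,6): δ = 137.45°  ·
  (5,7): δ = 102.33°  ·
  (6,7): δ = 144.88°  ·
antipodal pairs: 10

count = 10; pairs: (0,3), (0,4), (1,4), (1,5), (2,5), (2,6), (3,5), (3,6), (3,7), (4,7)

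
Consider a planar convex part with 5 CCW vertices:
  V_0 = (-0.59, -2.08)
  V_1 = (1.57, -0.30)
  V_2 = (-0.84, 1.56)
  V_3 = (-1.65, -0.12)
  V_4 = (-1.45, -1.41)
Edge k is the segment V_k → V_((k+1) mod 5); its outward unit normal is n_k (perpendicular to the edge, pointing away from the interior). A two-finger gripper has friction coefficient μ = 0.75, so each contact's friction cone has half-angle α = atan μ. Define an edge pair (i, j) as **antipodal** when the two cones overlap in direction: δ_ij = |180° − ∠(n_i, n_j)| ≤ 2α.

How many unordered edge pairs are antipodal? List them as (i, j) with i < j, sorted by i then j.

α = atan 0.75 = 36.87°;  2α = 73.74°
n_0 = (+0.6360, -0.7717)
n_1 = (+0.6110, +0.7916)
n_2 = (-0.9008, +0.4343)
n_3 = (-0.9882, -0.1532)
n_4 = (-0.6146, -0.7889)
  (0,1): δ = 77.15°  ·
  (0,2): δ = 24.77°  ✓
  (0,3): δ = 59.32°  ✓
  (0,4): δ = 102.59°  ·
  (1,2): δ = 78.08°  ·
  (1,3): δ = 43.53°  ✓
  (1,4): δ = 0.26°  ✓
  (2,3): δ = 145.45°  ·
  (2,4): δ = 102.18°  ·
  (3,4): δ = 136.73°  ·
antipodal pairs: 4

count = 4; pairs: (0,2), (0,3), (1,3), (1,4)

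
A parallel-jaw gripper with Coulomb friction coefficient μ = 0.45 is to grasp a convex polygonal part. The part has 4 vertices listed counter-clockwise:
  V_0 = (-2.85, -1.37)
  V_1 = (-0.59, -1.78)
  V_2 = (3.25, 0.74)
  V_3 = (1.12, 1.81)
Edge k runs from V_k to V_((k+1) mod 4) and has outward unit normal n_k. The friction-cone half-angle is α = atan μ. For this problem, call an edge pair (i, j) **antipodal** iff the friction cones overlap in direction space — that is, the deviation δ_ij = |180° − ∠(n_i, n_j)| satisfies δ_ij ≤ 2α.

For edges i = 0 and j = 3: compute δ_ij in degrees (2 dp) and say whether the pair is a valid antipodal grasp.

α = atan 0.45 = 24.23°;  2α = 48.46°
edge 0: e_0 = (+2.26, -0.41);  n_0 = (-0.1785, -0.9839)
edge 3: e_3 = (-3.97, -3.18);  n_3 = (-0.6252, +0.7805)
∠(n_0, n_3) = 131.02°
δ = |180° − 131.02°| = 48.98°
48.98° > 2α = 48.46°  →  invalid

δ = 48.98°, invalid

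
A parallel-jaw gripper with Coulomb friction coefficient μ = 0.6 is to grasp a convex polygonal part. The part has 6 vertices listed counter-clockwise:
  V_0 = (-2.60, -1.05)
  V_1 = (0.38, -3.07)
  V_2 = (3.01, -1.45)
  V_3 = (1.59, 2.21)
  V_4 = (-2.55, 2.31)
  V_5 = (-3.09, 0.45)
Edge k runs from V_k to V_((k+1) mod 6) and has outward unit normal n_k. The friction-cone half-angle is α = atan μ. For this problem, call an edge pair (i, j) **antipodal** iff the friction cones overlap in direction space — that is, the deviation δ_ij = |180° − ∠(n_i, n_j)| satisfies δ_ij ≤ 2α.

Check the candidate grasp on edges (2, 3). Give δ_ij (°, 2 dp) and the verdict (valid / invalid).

δ = 112.59°, invalid

α = atan 0.6 = 30.96°;  2α = 61.93°
edge 2: e_2 = (-1.42, +3.66);  n_2 = (+0.9323, +0.3617)
edge 3: e_3 = (-4.14, +0.10);  n_3 = (+0.0241, +0.9997)
∠(n_2, n_3) = 67.41°
δ = |180° − 67.41°| = 112.59°
112.59° > 2α = 61.93°  →  invalid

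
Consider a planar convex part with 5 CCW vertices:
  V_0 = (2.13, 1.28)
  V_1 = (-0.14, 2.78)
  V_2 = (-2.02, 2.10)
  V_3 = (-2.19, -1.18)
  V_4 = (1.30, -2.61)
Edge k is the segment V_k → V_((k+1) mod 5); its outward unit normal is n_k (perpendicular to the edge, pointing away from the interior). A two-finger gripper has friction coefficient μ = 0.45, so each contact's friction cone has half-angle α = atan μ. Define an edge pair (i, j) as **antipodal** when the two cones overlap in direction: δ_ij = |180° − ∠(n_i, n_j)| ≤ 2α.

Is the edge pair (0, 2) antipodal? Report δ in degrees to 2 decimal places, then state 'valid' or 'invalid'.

α = atan 0.45 = 24.23°;  2α = 48.46°
edge 0: e_0 = (-2.27, +1.50);  n_0 = (+0.5513, +0.8343)
edge 2: e_2 = (-0.17, -3.28);  n_2 = (-0.9987, +0.0518)
∠(n_0, n_2) = 120.49°
δ = |180° − 120.49°| = 59.51°
59.51° > 2α = 48.46°  →  invalid

δ = 59.51°, invalid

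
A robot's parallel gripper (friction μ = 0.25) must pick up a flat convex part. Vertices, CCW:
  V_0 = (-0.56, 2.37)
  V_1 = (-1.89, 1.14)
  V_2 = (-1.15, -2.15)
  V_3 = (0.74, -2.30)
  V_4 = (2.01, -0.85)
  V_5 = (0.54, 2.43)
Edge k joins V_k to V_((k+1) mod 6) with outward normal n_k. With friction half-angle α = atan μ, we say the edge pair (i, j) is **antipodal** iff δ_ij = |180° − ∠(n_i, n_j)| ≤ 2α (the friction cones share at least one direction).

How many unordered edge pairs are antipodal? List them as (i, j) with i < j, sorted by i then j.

count = 3; pairs: (0,3), (1,4), (2,5)

α = atan 0.25 = 14.04°;  2α = 28.07°
n_0 = (-0.6790, +0.7342)
n_1 = (-0.9756, -0.2194)
n_2 = (-0.0791, -0.9969)
n_3 = (+0.7523, -0.6589)
n_4 = (+0.9125, +0.4090)
n_5 = (-0.0545, +0.9985)
  (0,1): δ = 120.09°  ·
  (0,2): δ = 47.30°  ·
  (0,3): δ = 6.02°  ✓
  (0,4): δ = 71.38°  ·
  (0,5): δ = 140.36°  ·
  (1,2): δ = 107.21°  ·
  (1,3): δ = 53.89°  ·
  (1,4): δ = 11.46°  ✓
  (1,5): δ = 80.45°  ·
  (2,3): δ = 126.68°  ·
  (2,4): δ = 61.32°  ·
  (2,5): δ = 7.66°  ✓
  (3,4): δ = 114.65°  ·
  (3,5): δ = 45.66°  ·
  (4,5): δ = 111.02°  ·
antipodal pairs: 3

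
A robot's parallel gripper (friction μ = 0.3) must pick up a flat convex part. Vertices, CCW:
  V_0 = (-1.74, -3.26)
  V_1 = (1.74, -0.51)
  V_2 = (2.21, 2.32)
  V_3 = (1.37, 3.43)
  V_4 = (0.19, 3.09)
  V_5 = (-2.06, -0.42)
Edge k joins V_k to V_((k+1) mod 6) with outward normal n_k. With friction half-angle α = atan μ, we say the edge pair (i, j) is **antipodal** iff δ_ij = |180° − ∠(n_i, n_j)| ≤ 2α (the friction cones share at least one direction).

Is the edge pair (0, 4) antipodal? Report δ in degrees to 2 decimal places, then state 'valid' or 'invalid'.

α = atan 0.3 = 16.70°;  2α = 33.40°
edge 0: e_0 = (+3.48, +2.75);  n_0 = (+0.6200, -0.7846)
edge 4: e_4 = (-2.25, -3.51);  n_4 = (-0.8419, +0.5397)
∠(n_0, n_4) = 160.98°
δ = |180° − 160.98°| = 19.02°
19.02° ≤ 2α = 33.40°  →  valid

δ = 19.02°, valid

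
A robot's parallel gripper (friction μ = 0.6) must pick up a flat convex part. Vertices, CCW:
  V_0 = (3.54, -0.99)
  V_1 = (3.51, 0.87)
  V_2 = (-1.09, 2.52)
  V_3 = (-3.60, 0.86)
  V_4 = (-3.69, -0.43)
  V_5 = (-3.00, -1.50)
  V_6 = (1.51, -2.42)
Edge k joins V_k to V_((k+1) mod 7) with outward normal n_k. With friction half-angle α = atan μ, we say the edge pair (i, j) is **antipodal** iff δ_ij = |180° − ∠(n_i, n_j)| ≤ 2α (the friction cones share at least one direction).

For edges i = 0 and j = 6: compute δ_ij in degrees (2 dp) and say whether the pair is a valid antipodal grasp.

δ = 124.24°, invalid

α = atan 0.6 = 30.96°;  2α = 61.93°
edge 0: e_0 = (-0.03, +1.86);  n_0 = (+0.9999, +0.0161)
edge 6: e_6 = (+2.03, +1.43);  n_6 = (+0.5759, -0.8175)
∠(n_0, n_6) = 55.76°
δ = |180° − 55.76°| = 124.24°
124.24° > 2α = 61.93°  →  invalid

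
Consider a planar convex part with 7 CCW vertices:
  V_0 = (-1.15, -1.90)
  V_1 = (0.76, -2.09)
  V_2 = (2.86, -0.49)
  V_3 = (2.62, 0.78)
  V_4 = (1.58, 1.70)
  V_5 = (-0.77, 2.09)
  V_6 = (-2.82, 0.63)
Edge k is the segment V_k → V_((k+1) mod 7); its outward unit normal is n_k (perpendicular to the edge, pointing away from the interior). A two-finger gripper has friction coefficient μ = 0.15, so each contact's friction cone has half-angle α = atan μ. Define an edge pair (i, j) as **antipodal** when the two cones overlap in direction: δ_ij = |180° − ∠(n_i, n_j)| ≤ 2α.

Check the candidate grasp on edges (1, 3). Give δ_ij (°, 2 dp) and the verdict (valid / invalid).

δ = 78.80°, invalid

α = atan 0.15 = 8.53°;  2α = 17.06°
edge 1: e_1 = (+2.10, +1.60);  n_1 = (+0.6060, -0.7954)
edge 3: e_3 = (-1.04, +0.92);  n_3 = (+0.6626, +0.7490)
∠(n_1, n_3) = 101.20°
δ = |180° − 101.20°| = 78.80°
78.80° > 2α = 17.06°  →  invalid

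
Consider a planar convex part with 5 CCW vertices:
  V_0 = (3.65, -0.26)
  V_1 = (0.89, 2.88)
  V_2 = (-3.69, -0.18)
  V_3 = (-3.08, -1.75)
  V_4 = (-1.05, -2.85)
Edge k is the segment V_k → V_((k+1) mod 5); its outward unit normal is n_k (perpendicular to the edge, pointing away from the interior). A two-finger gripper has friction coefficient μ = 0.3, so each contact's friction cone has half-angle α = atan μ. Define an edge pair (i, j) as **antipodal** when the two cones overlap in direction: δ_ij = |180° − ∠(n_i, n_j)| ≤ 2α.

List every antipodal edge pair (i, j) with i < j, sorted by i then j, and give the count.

count = 3; pairs: (0,2), (0,3), (1,4)

α = atan 0.3 = 16.70°;  2α = 33.40°
n_0 = (+0.7511, +0.6602)
n_1 = (-0.5555, +0.8315)
n_2 = (-0.9321, -0.3622)
n_3 = (-0.4764, -0.8792)
n_4 = (+0.4826, -0.8758)
  (0,1): δ = 97.57°  ·
  (0,2): δ = 20.08°  ✓
  (0,3): δ = 20.23°  ✓
  (0,4): δ = 77.54°  ·
  (1,2): δ = 102.51°  ·
  (1,3): δ = 62.20°  ·
  (1,4): δ = 4.89°  ✓
  (2,3): δ = 139.68°  ·
  (2,4): δ = 82.38°  ·
  (3,4): δ = 122.69°  ·
antipodal pairs: 3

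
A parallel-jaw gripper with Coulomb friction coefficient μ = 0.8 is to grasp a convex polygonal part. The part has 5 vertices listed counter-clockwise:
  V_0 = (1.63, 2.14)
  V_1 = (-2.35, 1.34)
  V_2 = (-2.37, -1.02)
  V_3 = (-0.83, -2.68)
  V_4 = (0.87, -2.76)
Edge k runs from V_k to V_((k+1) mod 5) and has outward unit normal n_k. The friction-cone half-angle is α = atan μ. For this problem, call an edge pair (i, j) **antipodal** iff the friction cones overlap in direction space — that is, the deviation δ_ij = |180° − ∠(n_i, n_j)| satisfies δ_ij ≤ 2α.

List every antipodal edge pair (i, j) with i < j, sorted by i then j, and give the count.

count = 5; pairs: (0,2), (0,3), (0,4), (1,4), (2,4)

α = atan 0.8 = 38.66°;  2α = 77.32°
n_0 = (-0.1971, +0.9804)
n_1 = (-1.0000, +0.0085)
n_2 = (-0.7331, -0.6801)
n_3 = (-0.0470, -0.9989)
n_4 = (+0.9882, -0.1533)
  (0,1): δ = 101.85°  ·
  (0,2): δ = 58.51°  ✓
  (0,3): δ = 14.06°  ✓
  (0,4): δ = 69.82°  ✓
  (1,2): δ = 136.66°  ·
  (1,3): δ = 92.21°  ·
  (1,4): δ = 8.33°  ✓
  (2,3): δ = 135.55°  ·
  (2,4): δ = 51.67°  ✓
  (3,4): δ = 96.12°  ·
antipodal pairs: 5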